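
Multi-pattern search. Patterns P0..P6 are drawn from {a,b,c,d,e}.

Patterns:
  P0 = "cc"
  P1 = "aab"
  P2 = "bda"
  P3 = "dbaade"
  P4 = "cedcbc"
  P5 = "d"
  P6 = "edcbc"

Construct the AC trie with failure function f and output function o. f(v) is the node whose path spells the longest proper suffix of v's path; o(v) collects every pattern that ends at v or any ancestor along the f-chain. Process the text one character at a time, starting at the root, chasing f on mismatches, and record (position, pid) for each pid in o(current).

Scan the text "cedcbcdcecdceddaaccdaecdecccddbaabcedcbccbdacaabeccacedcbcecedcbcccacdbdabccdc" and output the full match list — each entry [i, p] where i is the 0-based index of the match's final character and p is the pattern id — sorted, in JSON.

Construct AC machine:
Trie nodes:
  0='ε' goto a→3 b→6 c→1 d→9 e→20
  1='c' goto c→2 e→15
  2='cc' goto ·  [P0 ends]
  3='a' goto a→4
  4='aa' goto b→5
  5='aab' goto ·  [P1 ends]
  6='b' goto d→7
  7='bd' goto a→8
  8='bda' goto ·  [P2 ends]
  9='d' goto b→10  [P5 ends]
  10='db' goto a→11
  11='dba' goto a→12
  12='dbaa' goto d→13
  13='dbaad' goto e→14
  14='dbaade' goto ·  [P3 ends]
  15='ce' goto d→16
  16='ced' goto c→17
  17='cedc' goto b→18
  18='cedcb' goto c→19
  19='cedcbc' goto ·  [P4 ends]
  20='e' goto d→21
  21='ed' goto c→22
  22='edc' goto b→23
  23='edcb' goto c→24
  24='edcbc' goto ·  [P6 ends]

BFS fail/out derivation:
  n1('c'): parent n0 fail=0; on 'c' 0 → fail=0;  out ∅∪∅=∅
  n3('a'): parent n0 fail=0; on 'a' 0 → fail=0;  out ∅∪∅=∅
  n6('b'): parent n0 fail=0; on 'b' 0 → fail=0;  out ∅∪∅=∅
  n9('d'): parent n0 fail=0; on 'd' 0 → fail=0;  out {5}∪∅={5}
  n20('e'): parent n0 fail=0; on 'e' 0 → fail=0;  out ∅∪∅=∅
  n2('cc'): parent n1 fail=0; on 'c' 0 → fail=1;  out {0}∪∅={0}
  n4('aa'): parent n3 fail=0; on 'a' 0 → fail=3;  out ∅∪∅=∅
  n7('bd'): parent n6 fail=0; on 'd' 0 → fail=9;  out ∅∪{5}={5}
  n10('db'): parent n9 fail=0; on 'b' 0 → fail=6;  out ∅∪∅=∅
  n15('ce'): parent n1 fail=0; on 'e' 0 → fail=20;  out ∅∪∅=∅
  n21('ed'): parent n20 fail=0; on 'd' 0 → fail=9;  out ∅∪{5}={5}
  n5('aab'): parent n4 fail=3; on 'b' 3→0 → fail=6;  out {1}∪∅={1}
  n8('bda'): parent n7 fail=9; on 'a' 9→0 → fail=3;  out {2}∪∅={2}
  n11('dba'): parent n10 fail=6; on 'a' 6→0 → fail=3;  out ∅∪∅=∅
  n16('ced'): parent n15 fail=20; on 'd' 20 → fail=21;  out ∅∪{5}={5}
  n22('edc'): parent n21 fail=9; on 'c' 9→0 → fail=1;  out ∅∪∅=∅
  n12('dbaa'): parent n11 fail=3; on 'a' 3 → fail=4;  out ∅∪∅=∅
  n17('cedc'): parent n16 fail=21; on 'c' 21 → fail=22;  out ∅∪∅=∅
  n23('edcb'): parent n22 fail=1; on 'b' 1→0 → fail=6;  out ∅∪∅=∅
  n13('dbaad'): parent n12 fail=4; on 'd' 4→3→0 → fail=9;  out ∅∪{5}={5}
  n18('cedcb'): parent n17 fail=22; on 'b' 22 → fail=23;  out ∅∪∅=∅
  n24('edcbc'): parent n23 fail=6; on 'c' 6→0 → fail=1;  out {6}∪∅={6}
  n14('dbaade'): parent n13 fail=9; on 'e' 9→0 → fail=20;  out {3}∪∅={3}
  n19('cedcbc'): parent n18 fail=23; on 'c' 23 → fail=24;  out {4}∪{6}={4,6}

Scan:
i=0 'c': node 0→1
i=1 'e': node 1→15
i=2 'd': node 15→16  → match P5@[2:2]
i=3 'c': node 16→17
i=4 'b': node 17→18
i=5 'c': node 18→19  → match P4@[0:5],P6@[1:5]
i=6 'd': node 19→9 (fail-walked)  → match P5@[6:6]
i=7 'c': node 9→1 (fail-walked)
i=8 'e': node 1→15
i=9 'c': node 15→1 (fail-walked)
i=10 'd': node 1→9 (fail-walked)  → match P5@[10:10]
i=11 'c': node 9→1 (fail-walked)
i=12 'e': node 1→15
i=13 'd': node 15→16  → match P5@[13:13]
i=14 'd': node 16→9 (fail-walked)  → match P5@[14:14]
i=15 'a': node 9→3 (fail-walked)
i=16 'a': node 3→4
i=17 'c': node 4→1 (fail-walked)
i=18 'c': node 1→2  → match P0@[17:18]
i=19 'd': node 2→9 (fail-walked)  → match P5@[19:19]
i=20 'a': node 9→3 (fail-walked)
i=21 'e': node 3→20 (fail-walked)
i=22 'c': node 20→1 (fail-walked)
i=23 'd': node 1→9 (fail-walked)  → match P5@[23:23]
i=24 'e': node 9→20 (fail-walked)
i=25 'c': node 20→1 (fail-walked)
i=26 'c': node 1→2  → match P0@[25:26]
i=27 'c': node 2→2 (fail-walked)  → match P0@[26:27]
i=28 'd': node 2→9 (fail-walked)  → match P5@[28:28]
i=29 'd': node 9→9 (fail-walked)  → match P5@[29:29]
i=30 'b': node 9→10
i=31 'a': node 10→11
i=32 'a': node 11→12
i=33 'b': node 12→5 (fail-walked)  → match P1@[31:33]
i=34 'c': node 5→1 (fail-walked)
i=35 'e': node 1→15
i=36 'd': node 15→16  → match P5@[36:36]
i=37 'c': node 16→17
i=38 'b': node 17→18
i=39 'c': node 18→19  → match P4@[34:39],P6@[35:39]
i=40 'c': node 19→2 (fail-walked)  → match P0@[39:40]
i=41 'b': node 2→6 (fail-walked)
i=42 'd': node 6→7  → match P5@[42:42]
i=43 'a': node 7→8  → match P2@[41:43]
i=44 'c': node 8→1 (fail-walked)
i=45 'a': node 1→3 (fail-walked)
i=46 'a': node 3→4
i=47 'b': node 4→5  → match P1@[45:47]
i=48 'e': node 5→20 (fail-walked)
i=49 'c': node 20→1 (fail-walked)
i=50 'c': node 1→2  → match P0@[49:50]
i=51 'a': node 2→3 (fail-walked)
i=52 'c': node 3→1 (fail-walked)
i=53 'e': node 1→15
i=54 'd': node 15→16  → match P5@[54:54]
i=55 'c': node 16→17
i=56 'b': node 17→18
i=57 'c': node 18→19  → match P4@[52:57],P6@[53:57]
i=58 'e': node 19→15 (fail-walked)
i=59 'c': node 15→1 (fail-walked)
i=60 'e': node 1→15
i=61 'd': node 15→16  → match P5@[61:61]
i=62 'c': node 16→17
i=63 'b': node 17→18
i=64 'c': node 18→19  → match P4@[59:64],P6@[60:64]
i=65 'c': node 19→2 (fail-walked)  → match P0@[64:65]
i=66 'c': node 2→2 (fail-walked)  → match P0@[65:66]
i=67 'a': node 2→3 (fail-walked)
i=68 'c': node 3→1 (fail-walked)
i=69 'd': node 1→9 (fail-walked)  → match P5@[69:69]
i=70 'b': node 9→10
i=71 'd': node 10→7 (fail-walked)  → match P5@[71:71]
i=72 'a': node 7→8  → match P2@[70:72]
i=73 'b': node 8→6 (fail-walked)
i=74 'c': node 6→1 (fail-walked)
i=75 'c': node 1→2  → match P0@[74:75]
i=76 'd': node 2→9 (fail-walked)  → match P5@[76:76]
i=77 'c': node 9→1 (fail-walked)

Result: [[2,5],[5,4],[5,6],[6,5],[10,5],[13,5],[14,5],[18,0],[19,5],[23,5],[26,0],[27,0],[28,5],[29,5],[33,1],[36,5],[39,4],[39,6],[40,0],[42,5],[43,2],[47,1],[50,0],[54,5],[57,4],[57,6],[61,5],[64,4],[64,6],[65,0],[66,0],[69,5],[71,5],[72,2],[75,0],[76,5]]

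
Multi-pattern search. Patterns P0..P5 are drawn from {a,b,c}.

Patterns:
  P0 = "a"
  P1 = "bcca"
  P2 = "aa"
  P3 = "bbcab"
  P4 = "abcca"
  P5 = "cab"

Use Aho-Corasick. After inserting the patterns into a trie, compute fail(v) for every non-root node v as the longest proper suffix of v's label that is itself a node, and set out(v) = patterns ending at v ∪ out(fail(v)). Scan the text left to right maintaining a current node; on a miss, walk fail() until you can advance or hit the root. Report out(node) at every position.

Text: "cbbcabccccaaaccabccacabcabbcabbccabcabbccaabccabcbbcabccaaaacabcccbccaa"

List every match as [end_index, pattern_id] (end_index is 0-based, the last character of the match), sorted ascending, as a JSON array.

Construct AC machine:
Trie (insert patterns):
  0='ε' goto a→1 b→2 c→15
  1='a' goto a→6 b→11  [P0 ends]
  2='b' goto b→7 c→3
  3='bc' goto c→4
  4='bcc' goto a→5
  5='bcca' goto ·  [P1 ends]
  6='aa' goto ·  [P2 ends]
  7='bb' goto c→8
  8='bbc' goto a→9
  9='bbca' goto b→10
  10='bbcab' goto ·  [P3 ends]
  11='ab' goto c→12
  12='abc' goto c→13
  13='abcc' goto a→14
  14='abcca' goto ·  [P4 ends]
  15='c' goto a→16
  16='ca' goto b→17
  17='cab' goto ·  [P5 ends]

BFS fail/out derivation:
  n1('a'): parent n0 fail=0; on 'a' 0 → fail=0;  out {0}∪∅={0}
  n2('b'): parent n0 fail=0; on 'b' 0 → fail=0;  out ∅∪∅=∅
  n15('c'): parent n0 fail=0; on 'c' 0 → fail=0;  out ∅∪∅=∅
  n3('bc'): parent n2 fail=0; on 'c' 0 → fail=15;  out ∅∪∅=∅
  n6('aa'): parent n1 fail=0; on 'a' 0 → fail=1;  out {2}∪{0}={0,2}
  n7('bb'): parent n2 fail=0; on 'b' 0 → fail=2;  out ∅∪∅=∅
  n11('ab'): parent n1 fail=0; on 'b' 0 → fail=2;  out ∅∪∅=∅
  n16('ca'): parent n15 fail=0; on 'a' 0 → fail=1;  out ∅∪{0}={0}
  n4('bcc'): parent n3 fail=15; on 'c' 15→0 → fail=15;  out ∅∪∅=∅
  n8('bbc'): parent n7 fail=2; on 'c' 2 → fail=3;  out ∅∪∅=∅
  n12('abc'): parent n11 fail=2; on 'c' 2 → fail=3;  out ∅∪∅=∅
  n17('cab'): parent n16 fail=1; on 'b' 1 → fail=11;  out {5}∪∅={5}
  n5('bcca'): parent n4 fail=15; on 'a' 15 → fail=16;  out {1}∪{0}={0,1}
  n9('bbca'): parent n8 fail=3; on 'a' 3→15 → fail=16;  out ∅∪{0}={0}
  n13('abcc'): parent n12 fail=3; on 'c' 3 → fail=4;  out ∅∪∅=∅
  n10('bbcab'): parent n9 fail=16; on 'b' 16 → fail=17;  out {3}∪{5}={3,5}
  n14('abcca'): parent n13 fail=4; on 'a' 4 → fail=5;  out {4}∪{0,1}={0,1,4}

Run:
i=0 'c': node 0→15
i=1 'b': node 15→2 ·f
i=2 'b': node 2→7
i=3 'c': node 7→8
i=4 'a': node 8→9  emit P0@[4:4]
i=5 'b': node 9→10  emit P3@[1:5],P5@[3:5]
i=6 'c': node 10→12 ·f
i=7 'c': node 12→13
i=8 'c': node 13→15 ·f
i=9 'c': node 15→15 ·f
i=10 'a': node 15→16  emit P0@[10:10]
i=11 'a': node 16→6 ·f  emit P0@[11:11],P2@[10:11]
i=12 'a': node 6→6 ·f  emit P0@[12:12],P2@[11:12]
i=13 'c': node 6→15 ·f
i=14 'c': node 15→15 ·f
i=15 'a': node 15→16  emit P0@[15:15]
i=16 'b': node 16→17  emit P5@[14:16]
i=17 'c': node 17→12 ·f
i=18 'c': node 12→13
i=19 'a': node 13→14  emit P0@[19:19],P1@[16:19],P4@[15:19]
i=20 'c': node 14→15 ·f
i=21 'a': node 15→16  emit P0@[21:21]
i=22 'b': node 16→17  emit P5@[20:22]
i=23 'c': node 17→12 ·f
i=24 'a': node 12→16 ·f  emit P0@[24:24]
i=25 'b': node 16→17  emit P5@[23:25]
i=26 'b': node 17→7 ·f
i=27 'c': node 7→8
i=28 'a': node 8→9  emit P0@[28:28]
i=29 'b': node 9→10  emit P3@[25:29],P5@[27:29]
i=30 'b': node 10→7 ·f
i=31 'c': node 7→8
i=32 'c': node 8→4 ·f
i=33 'a': node 4→5  emit P0@[33:33],P1@[30:33]
i=34 'b': node 5→17 ·f  emit P5@[32:34]
i=35 'c': node 17→12 ·f
i=36 'a': node 12→16 ·f  emit P0@[36:36]
i=37 'b': node 16→17  emit P5@[35:37]
i=38 'b': node 17→7 ·f
i=39 'c': node 7→8
i=40 'c': node 8→4 ·f
i=41 'a': node 4→5  emit P0@[41:41],P1@[38:41]
i=42 'a': node 5→6 ·f  emit P0@[42:42],P2@[41:42]
i=43 'b': node 6→11 ·f
i=44 'c': node 11→12
i=45 'c': node 12→13
i=46 'a': node 13→14  emit P0@[46:46],P1@[43:46],P4@[42:46]
i=47 'b': node 14→17 ·f  emit P5@[45:47]
i=48 'c': node 17→12 ·f
i=49 'b': node 12→2 ·f
i=50 'b': node 2→7
i=51 'c': node 7→8
i=52 'a': node 8→9  emit P0@[52:52]
i=53 'b': node 9→10  emit P3@[49:53],P5@[51:53]
i=54 'c': node 10→12 ·f
i=55 'c': node 12→13
i=56 'a': node 13→14  emit P0@[56:56],P1@[53:56],P4@[52:56]
i=57 'a': node 14→6 ·f  emit P0@[57:57],P2@[56:57]
i=58 'a': node 6→6 ·f  emit P0@[58:58],P2@[57:58]
i=59 'a': node 6→6 ·f  emit P0@[59:59],P2@[58:59]
i=60 'c': node 6→15 ·f
i=61 'a': node 15→16  emit P0@[61:61]
i=62 'b': node 16→17  emit P5@[60:62]
i=63 'c': node 17→12 ·f
i=64 'c': node 12→13
i=65 'c': node 13→15 ·f
i=66 'b': node 15→2 ·f
i=67 'c': node 2→3
i=68 'c': node 3→4
i=69 'a': node 4→5  emit P0@[69:69],P1@[66:69]
i=70 'a': node 5→6 ·f  emit P0@[70:70],P2@[69:70]

All matches (sorted): [[4,0],[5,3],[5,5],[10,0],[11,0],[11,2],[12,0],[12,2],[15,0],[16,5],[19,0],[19,1],[19,4],[21,0],[22,5],[24,0],[25,5],[28,0],[29,3],[29,5],[33,0],[33,1],[34,5],[36,0],[37,5],[41,0],[41,1],[42,0],[42,2],[46,0],[46,1],[46,4],[47,5],[52,0],[53,3],[53,5],[56,0],[56,1],[56,4],[57,0],[57,2],[58,0],[58,2],[59,0],[59,2],[61,0],[62,5],[69,0],[69,1],[70,0],[70,2]]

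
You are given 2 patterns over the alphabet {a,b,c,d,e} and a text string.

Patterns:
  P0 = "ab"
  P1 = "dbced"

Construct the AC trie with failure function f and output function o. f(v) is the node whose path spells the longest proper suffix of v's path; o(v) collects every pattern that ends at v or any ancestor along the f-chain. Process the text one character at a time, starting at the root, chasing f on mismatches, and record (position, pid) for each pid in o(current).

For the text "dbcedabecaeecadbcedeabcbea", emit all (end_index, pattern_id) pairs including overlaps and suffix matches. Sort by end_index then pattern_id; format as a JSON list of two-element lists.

Build automaton:
Trie (insert patterns):
  n0 'ε': a→1 d→3
  n1 'a': b→2
  n2 'ab': ·  [P0 ends]
  n3 'd': b→4
  n4 'db': c→5
  n5 'dbc': e→6
  n6 'dbce': d→7
  n7 'dbced': ·  [P1 ends]

Failure links (BFS by depth):
  n1('a'): parent n0 fail=0; on 'a' 0 → fail=0;  out ∅∪∅=∅
  n3('d'): parent n0 fail=0; on 'd' 0 → fail=0;  out ∅∪∅=∅
  n2('ab'): parent n1 fail=0; on 'b' 0 → fail=0;  out {0}∪∅={0}
  n4('db'): parent n3 fail=0; on 'b' 0 → fail=0;  out ∅∪∅=∅
  n5('dbc'): parent n4 fail=0; on 'c' 0 → fail=0;  out ∅∪∅=∅
  n6('dbce'): parent n5 fail=0; on 'e' 0 → fail=0;  out ∅∪∅=∅
  n7('dbced'): parent n6 fail=0; on 'd' 0 → fail=3;  out {1}∪∅={1}

Run:
i=0 'd': node 0→3
i=1 'b': node 3→4
i=2 'c': node 4→5
i=3 'e': node 5→6
i=4 'd': node 6→7  → match P1@[0:4]
i=5 'a': node 7→1 ·f
i=6 'b': node 1→2  → match P0@[5:6]
i=7 'e': node 2→0 ·f
i=8 'c': node 0→0
i=9 'a': node 0→1
i=10 'e': node 1→0 ·f
i=11 'e': node 0→0
i=12 'c': node 0→0
i=13 'a': node 0→1
i=14 'd': node 1→3 ·f
i=15 'b': node 3→4
i=16 'c': node 4→5
i=17 'e': node 5→6
i=18 'd': node 6→7  → match P1@[14:18]
i=19 'e': node 7→0 ·f
i=20 'a': node 0→1
i=21 'b': node 1→2  → match P0@[20:21]
i=22 'c': node 2→0 ·f
i=23 'b': node 0→0
i=24 'e': node 0→0
i=25 'a': node 0→1

Result: [[4,1],[6,0],[18,1],[21,0]]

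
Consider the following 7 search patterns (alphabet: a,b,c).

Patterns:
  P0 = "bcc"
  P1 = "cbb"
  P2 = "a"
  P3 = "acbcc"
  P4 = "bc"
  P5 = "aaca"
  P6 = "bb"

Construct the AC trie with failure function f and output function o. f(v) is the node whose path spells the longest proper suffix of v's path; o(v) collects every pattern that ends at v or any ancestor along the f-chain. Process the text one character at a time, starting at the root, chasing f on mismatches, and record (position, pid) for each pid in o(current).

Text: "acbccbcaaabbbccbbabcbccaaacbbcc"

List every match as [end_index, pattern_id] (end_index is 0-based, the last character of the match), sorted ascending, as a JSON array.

Build:
Trie (insert patterns):
  0='ε' goto a→7 b→1 c→4
  1='b' goto b→15 c→2
  2='bc' goto c→3  ←P4
  3='bcc' goto ·  ←P0
  4='c' goto b→5
  5='cb' goto b→6
  6='cbb' goto ·  ←P1
  7='a' goto a→12 c→8  ←P2
  8='ac' goto b→9
  9='acb' goto c→10
  10='acbc' goto c→11
  11='acbcc' goto ·  ←P3
  12='aa' goto c→13
  13='aac' goto a→14
  14='aaca' goto ·  ←P5
  15='bb' goto ·  ←P6

Failure links (BFS by depth):
  n1('b'): parent n0 fail=0; on 'b' 0 → fail=0;  out ∅∪∅=∅
  n4('c'): parent n0 fail=0; on 'c' 0 → fail=0;  out ∅∪∅=∅
  n7('a'): parent n0 fail=0; on 'a' 0 → fail=0;  out {2}∪∅={2}
  n2('bc'): parent n1 fail=0; on 'c' 0 → fail=4;  out {4}∪∅={4}
  n5('cb'): parent n4 fail=0; on 'b' 0 → fail=1;  out ∅∪∅=∅
  n8('ac'): parent n7 fail=0; on 'c' 0 → fail=4;  out ∅∪∅=∅
  n12('aa'): parent n7 fail=0; on 'a' 0 → fail=7;  out ∅∪{2}={2}
  n15('bb'): parent n1 fail=0; on 'b' 0 → fail=1;  out {6}∪∅={6}
  n3('bcc'): parent n2 fail=4; on 'c' 4→0 → fail=4;  out {0}∪∅={0}
  n6('cbb'): parent n5 fail=1; on 'b' 1 → fail=15;  out {1}∪{6}={1,6}
  n9('acb'): parent n8 fail=4; on 'b' 4 → fail=5;  out ∅∪∅=∅
  n13('aac'): parent n12 fail=7; on 'c' 7 → fail=8;  out ∅∪∅=∅
  n10('acbc'): parent n9 fail=5; on 'c' 5→1 → fail=2;  out ∅∪{4}={4}
  n14('aaca'): parent n13 fail=8; on 'a' 8→4→0 → fail=7;  out {5}∪{2}={2,5}
  n11('acbcc'): parent n10 fail=2; on 'c' 2 → fail=3;  out {3}∪{0}={0,3}

Text stream:
[0] read 'a'  n0⇒n7  emit P2@[0:0]
[1] read 'c'  n7⇒n8
[2] read 'b'  n8⇒n9
[3] read 'c'  n9⇒n10  emit P4@[2:3]
[4] read 'c'  n10⇒n11  emit P0@[2:4],P3@[0:4]
[5] read 'b'  n11⇒n5 (via fail)
[6] read 'c'  n5⇒n2 (via fail)  emit P4@[5:6]
[7] read 'a'  n2⇒n7 (via fail)  emit P2@[7:7]
[8] read 'a'  n7⇒n12  emit P2@[8:8]
[9] read 'a'  n12⇒n12 (via fail)  emit P2@[9:9]
[10] read 'b'  n12⇒n1 (via fail)
[11] read 'b'  n1⇒n15  emit P6@[10:11]
[12] read 'b'  n15⇒n15 (via fail)  emit P6@[11:12]
[13] read 'c'  n15⇒n2 (via fail)  emit P4@[12:13]
[14] read 'c'  n2⇒n3  emit P0@[12:14]
[15] read 'b'  n3⇒n5 (via fail)
[16] read 'b'  n5⇒n6  emit P1@[14:16],P6@[15:16]
[17] read 'a'  n6⇒n7 (via fail)  emit P2@[17:17]
[18] read 'b'  n7⇒n1 (via fail)
[19] read 'c'  n1⇒n2  emit P4@[18:19]
[20] read 'b'  n2⇒n5 (via fail)
[21] read 'c'  n5⇒n2 (via fail)  emit P4@[20:21]
[22] read 'c'  n2⇒n3  emit P0@[20:22]
[23] read 'a'  n3⇒n7 (via fail)  emit P2@[23:23]
[24] read 'a'  n7⇒n12  emit P2@[24:24]
[25] read 'a'  n12⇒n12 (via fail)  emit P2@[25:25]
[26] read 'c'  n12⇒n13
[27] read 'b'  n13⇒n9 (via fail)
[28] read 'b'  n9⇒n6 (via fail)  emit P1@[26:28],P6@[27:28]
[29] read 'c'  n6⇒n2 (via fail)  emit P4@[28:29]
[30] read 'c'  n2⇒n3  emit P0@[28:30]

All matches (sorted): [[0,2],[3,4],[4,0],[4,3],[6,4],[7,2],[8,2],[9,2],[11,6],[12,6],[13,4],[14,0],[16,1],[16,6],[17,2],[19,4],[21,4],[22,0],[23,2],[24,2],[25,2],[28,1],[28,6],[29,4],[30,0]]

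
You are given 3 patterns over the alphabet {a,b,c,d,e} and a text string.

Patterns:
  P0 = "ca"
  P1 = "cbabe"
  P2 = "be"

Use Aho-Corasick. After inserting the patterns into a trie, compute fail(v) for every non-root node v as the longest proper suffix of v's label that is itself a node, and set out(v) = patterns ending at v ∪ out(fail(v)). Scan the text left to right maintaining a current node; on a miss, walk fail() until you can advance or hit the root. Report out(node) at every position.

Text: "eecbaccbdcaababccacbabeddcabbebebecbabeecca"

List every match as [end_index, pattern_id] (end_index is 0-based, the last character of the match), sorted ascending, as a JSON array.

Build:
Trie (insert patterns):
  n0 'ε': b→7 c→1
  n1 'c': a→2 b→3
  n2 'ca': ·  [P0 ends]
  n3 'cb': a→4
  n4 'cba': b→5
  n5 'cbab': e→6
  n6 'cbabe': ·  [P1 ends]
  n7 'b': e→8
  n8 'be': ·  [P2 ends]

BFS fail/out derivation:
  fail(1) 'c': from fail(0)=0 chase 'c': 0 ⇒ 0;  out=∅∪out(0)=∅
  fail(7) 'b': from fail(0)=0 chase 'b': 0 ⇒ 0;  out=∅∪out(0)=∅
  fail(2) 'ca': from fail(1)=0 chase 'a': 0 ⇒ 0;  out={0}∪out(0)={0}
  fail(3) 'cb': from fail(1)=0 chase 'b': 0 ⇒ 7;  out=∅∪out(7)=∅
  fail(8) 'be': from fail(7)=0 chase 'e': 0 ⇒ 0;  out={2}∪out(0)={2}
  fail(4) 'cba': from fail(3)=7 chase 'a': 7→0 ⇒ 0;  out=∅∪out(0)=∅
  fail(5) 'cbab': from fail(4)=0 chase 'b': 0 ⇒ 7;  out=∅∪out(7)=∅
  fail(6) 'cbabe': from fail(5)=7 chase 'e': 7 ⇒ 8;  out={1}∪out(8)={1,2}

Run:
i=0 'e': node 0→0
i=1 'e': node 0→0
i=2 'c': node 0→1
i=3 'b': node 1→3
i=4 'a': node 3→4
i=5 'c': node 4→1 (fail-walked)
i=6 'c': node 1→1 (fail-walked)
i=7 'b': node 1→3
i=8 'd': node 3→0 (fail-walked)
i=9 'c': node 0→1
i=10 'a': node 1→2  emit P0@[9:10]
i=11 'a': node 2→0 (fail-walked)
i=12 'b': node 0→7
i=13 'a': node 7→0 (fail-walked)
i=14 'b': node 0→7
i=15 'c': node 7→1 (fail-walked)
i=16 'c': node 1→1 (fail-walked)
i=17 'a': node 1→2  emit P0@[16:17]
i=18 'c': node 2→1 (fail-walked)
i=19 'b': node 1→3
i=20 'a': node 3→4
i=21 'b': node 4→5
i=22 'e': node 5→6  emit P1@[18:22],P2@[21:22]
i=23 'd': node 6→0 (fail-walked)
i=24 'd': node 0→0
i=25 'c': node 0→1
i=26 'a': node 1→2  emit P0@[25:26]
i=27 'b': node 2→7 (fail-walked)
i=28 'b': node 7→7 (fail-walked)
i=29 'e': node 7→8  emit P2@[28:29]
i=30 'b': node 8→7 (fail-walked)
i=31 'e': node 7→8  emit P2@[30:31]
i=32 'b': node 8→7 (fail-walked)
i=33 'e': node 7→8  emit P2@[32:33]
i=34 'c': node 8→1 (fail-walked)
i=35 'b': node 1→3
i=36 'a': node 3→4
i=37 'b': node 4→5
i=38 'e': node 5→6  emit P1@[34:38],P2@[37:38]
i=39 'e': node 6→0 (fail-walked)
i=40 'c': node 0→1
i=41 'c': node 1→1 (fail-walked)
i=42 'a': node 1→2  emit P0@[41:42]

All matches (sorted): [[10,0],[17,0],[22,1],[22,2],[26,0],[29,2],[31,2],[33,2],[38,1],[38,2],[42,0]]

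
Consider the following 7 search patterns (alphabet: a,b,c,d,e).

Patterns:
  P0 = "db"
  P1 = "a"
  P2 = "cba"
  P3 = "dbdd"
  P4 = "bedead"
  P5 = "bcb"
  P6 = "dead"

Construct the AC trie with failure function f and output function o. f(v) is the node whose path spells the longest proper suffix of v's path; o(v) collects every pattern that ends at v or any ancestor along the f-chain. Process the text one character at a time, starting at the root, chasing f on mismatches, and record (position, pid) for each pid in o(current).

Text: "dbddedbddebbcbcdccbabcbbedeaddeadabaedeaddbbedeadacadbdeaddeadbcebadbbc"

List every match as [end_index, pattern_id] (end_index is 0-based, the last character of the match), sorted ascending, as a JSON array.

Build automaton:
Trie nodes:
  n0 'ε': a→3 b→9 c→4 d→1
  n1 'd': b→2 e→17
  n2 'db': d→7  [P0 ends]
  n3 'a': ·  [P1 ends]
  n4 'c': b→5
  n5 'cb': a→6
  n6 'cba': ·  [P2 ends]
  n7 'dbd': d→8
  n8 'dbdd': ·  [P3 ends]
  n9 'b': c→15 e→10
  n10 'be': d→11
  n11 'bed': e→12
  n12 'bede': a→13
  n13 'bedea': d→14
  n14 'bedead': ·  [P4 ends]
  n15 'bc': b→16
  n16 'bcb': ·  [P5 ends]
  n17 'de': a→18
  n18 'dea': d→19
  n19 'dead': ·  [P6 ends]

BFS fail/out derivation:
  n1('d'): parent n0 fail=0; on 'd' 0 → fail=0;  out ∅∪∅=∅
  n3('a'): parent n0 fail=0; on 'a' 0 → fail=0;  out {1}∪∅={1}
  n4('c'): parent n0 fail=0; on 'c' 0 → fail=0;  out ∅∪∅=∅
  n9('b'): parent n0 fail=0; on 'b' 0 → fail=0;  out ∅∪∅=∅
  n2('db'): parent n1 fail=0; on 'b' 0 → fail=9;  out {0}∪∅={0}
  n5('cb'): parent n4 fail=0; on 'b' 0 → fail=9;  out ∅∪∅=∅
  n10('be'): parent n9 fail=0; on 'e' 0 → fail=0;  out ∅∪∅=∅
  n15('bc'): parent n9 fail=0; on 'c' 0 → fail=4;  out ∅∪∅=∅
  n17('de'): parent n1 fail=0; on 'e' 0 → fail=0;  out ∅∪∅=∅
  n6('cba'): parent n5 fail=9; on 'a' 9→0 → fail=3;  out {2}∪{1}={1,2}
  n7('dbd'): parent n2 fail=9; on 'd' 9→0 → fail=1;  out ∅∪∅=∅
  n11('bed'): parent n10 fail=0; on 'd' 0 → fail=1;  out ∅∪∅=∅
  n16('bcb'): parent n15 fail=4; on 'b' 4 → fail=5;  out {5}∪∅={5}
  n18('dea'): parent n17 fail=0; on 'a' 0 → fail=3;  out ∅∪{1}={1}
  n8('dbdd'): parent n7 fail=1; on 'd' 1→0 → fail=1;  out {3}∪∅={3}
  n12('bede'): parent n11 fail=1; on 'e' 1 → fail=17;  out ∅∪∅=∅
  n19('dead'): parent n18 fail=3; on 'd' 3→0 → fail=1;  out {6}∪∅={6}
  n13('bedea'): parent n12 fail=17; on 'a' 17 → fail=18;  out ∅∪{1}={1}
  n14('bedead'): parent n13 fail=18; on 'd' 18 → fail=19;  out {4}∪{6}={4,6}

Run:
i=0 'd': node 0→1
i=1 'b': node 1→2  ** P0@[0:1]
i=2 'd': node 2→7
i=3 'd': node 7→8  ** P3@[0:3]
i=4 'e': node 8→17 (via fail)
i=5 'd': node 17→1 (via fail)
i=6 'b': node 1→2  ** P0@[5:6]
i=7 'd': node 2→7
i=8 'd': node 7→8  ** P3@[5:8]
i=9 'e': node 8→17 (via fail)
i=10 'b': node 17→9 (via fail)
i=11 'b': node 9→9 (via fail)
i=12 'c': node 9→15
i=13 'b': node 15→16  ** P5@[11:13]
i=14 'c': node 16→15 (via fail)
i=15 'd': node 15→1 (via fail)
i=16 'c': node 1→4 (via fail)
i=17 'c': node 4→4 (via fail)
i=18 'b': node 4→5
i=19 'a': node 5→6  ** P1@[19:19],P2@[17:19]
i=20 'b': node 6→9 (via fail)
i=21 'c': node 9→15
i=22 'b': node 15→16  ** P5@[20:22]
i=23 'b': node 16→9 (via fail)
i=24 'e': node 9→10
i=25 'd': node 10→11
i=26 'e': node 11→12
i=27 'a': node 12→13  ** P1@[27:27]
i=28 'd': node 13→14  ** P4@[23:28],P6@[25:28]
i=29 'd': node 14→1 (via fail)
i=30 'e': node 1→17
i=31 'a': node 17→18  ** P1@[31:31]
i=32 'd': node 18→19  ** P6@[29:32]
i=33 'a': node 19→3 (via fail)  ** P1@[33:33]
i=34 'b': node 3→9 (via fail)
i=35 'a': node 9→3 (via fail)  ** P1@[35:35]
i=36 'e': node 3→0 (via fail)
i=37 'd': node 0→1
i=38 'e': node 1→17
i=39 'a': node 17→18  ** P1@[39:39]
i=40 'd': node 18→19  ** P6@[37:40]
i=41 'd': node 19→1 (via fail)
i=42 'b': node 1→2  ** P0@[41:42]
i=43 'b': node 2→9 (via fail)
i=44 'e': node 9→10
i=45 'd': node 10→11
i=46 'e': node 11→12
i=47 'a': node 12→13  ** P1@[47:47]
i=48 'd': node 13→14  ** P4@[43:48],P6@[45:48]
i=49 'a': node 14→3 (via fail)  ** P1@[49:49]
i=50 'c': node 3→4 (via fail)
i=51 'a': node 4→3 (via fail)  ** P1@[51:51]
i=52 'd': node 3→1 (via fail)
i=53 'b': node 1→2  ** P0@[52:53]
i=54 'd': node 2→7
i=55 'e': node 7→17 (via fail)
i=56 'a': node 17→18  ** P1@[56:56]
i=57 'd': node 18→19  ** P6@[54:57]
i=58 'd': node 19→1 (via fail)
i=59 'e': node 1→17
i=60 'a': node 17→18  ** P1@[60:60]
i=61 'd': node 18→19  ** P6@[58:61]
i=62 'b': node 19→2 (via fail)  ** P0@[61:62]
i=63 'c': node 2→15 (via fail)
i=64 'e': node 15→0 (via fail)
i=65 'b': node 0→9
i=66 'a': node 9→3 (via fail)  ** P1@[66:66]
i=67 'd': node 3→1 (via fail)
i=68 'b': node 1→2  ** P0@[67:68]
i=69 'b': node 2→9 (via fail)
i=70 'c': node 9→15

All matches (sorted): [[1,0],[3,3],[6,0],[8,3],[13,5],[19,1],[19,2],[22,5],[27,1],[28,4],[28,6],[31,1],[32,6],[33,1],[35,1],[39,1],[40,6],[42,0],[47,1],[48,4],[48,6],[49,1],[51,1],[53,0],[56,1],[57,6],[60,1],[61,6],[62,0],[66,1],[68,0]]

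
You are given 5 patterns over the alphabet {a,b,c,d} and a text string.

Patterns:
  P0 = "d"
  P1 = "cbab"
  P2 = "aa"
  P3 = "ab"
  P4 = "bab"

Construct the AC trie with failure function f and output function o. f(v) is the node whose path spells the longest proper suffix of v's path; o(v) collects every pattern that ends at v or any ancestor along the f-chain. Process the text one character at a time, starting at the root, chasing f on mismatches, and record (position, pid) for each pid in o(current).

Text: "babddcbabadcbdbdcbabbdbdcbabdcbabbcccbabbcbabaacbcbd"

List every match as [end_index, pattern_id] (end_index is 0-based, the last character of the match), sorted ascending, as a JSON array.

Build automaton:
Trie nodes:
  n0 'ε': a→6 b→9 c→2 d→1
  n1 'd': ·  ←P0
  n2 'c': b→3
  n3 'cb': a→4
  n4 'cba': b→5
  n5 'cbab': ·  ←P1
  n6 'a': a→7 b→8
  n7 'aa': ·  ←P2
  n8 'ab': ·  ←P3
  n9 'b': a→10
  n10 'ba': b→11
  n11 'bab': ·  ←P4

BFS fail/out derivation:
  n1('d'): parent n0 fail=0; on 'd' 0 → fail=0;  out {0}∪∅={0}
  n2('c'): parent n0 fail=0; on 'c' 0 → fail=0;  out ∅∪∅=∅
  n6('a'): parent n0 fail=0; on 'a' 0 → fail=0;  out ∅∪∅=∅
  n9('b'): parent n0 fail=0; on 'b' 0 → fail=0;  out ∅∪∅=∅
  n3('cb'): parent n2 fail=0; on 'b' 0 → fail=9;  out ∅∪∅=∅
  n7('aa'): parent n6 fail=0; on 'a' 0 → fail=6;  out {2}∪∅={2}
  n8('ab'): parent n6 fail=0; on 'b' 0 → fail=9;  out {3}∪∅={3}
  n10('ba'): parent n9 fail=0; on 'a' 0 → fail=6;  out ∅∪∅=∅
  n4('cba'): parent n3 fail=9; on 'a' 9 → fail=10;  out ∅∪∅=∅
  n11('bab'): parent n10 fail=6; on 'b' 6 → fail=8;  out {4}∪{3}={3,4}
  n5('cbab'): parent n4 fail=10; on 'b' 10 → fail=11;  out {1}∪{3,4}={1,3,4}

Scan:
[0] read 'b'  n0⇒n9
[1] read 'a'  n9⇒n10
[2] read 'b'  n10⇒n11  → match P3@[1:2],P4@[0:2]
[3] read 'd'  n11⇒n1 (via fail)  → match P0@[3:3]
[4] read 'd'  n1⇒n1 (via fail)  → match P0@[4:4]
[5] read 'c'  n1⇒n2 (via fail)
[6] read 'b'  n2⇒n3
[7] read 'a'  n3⇒n4
[8] read 'b'  n4⇒n5  → match P1@[5:8],P3@[7:8],P4@[6:8]
[9] read 'a'  n5⇒n10 (via fail)
[10] read 'd'  n10⇒n1 (via fail)  → match P0@[10:10]
[11] read 'c'  n1⇒n2 (via fail)
[12] read 'b'  n2⇒n3
[13] read 'd'  n3⇒n1 (via fail)  → match P0@[13:13]
[14] read 'b'  n1⇒n9 (via fail)
[15] read 'd'  n9⇒n1 (via fail)  → match P0@[15:15]
[16] read 'c'  n1⇒n2 (via fail)
[17] read 'b'  n2⇒n3
[18] read 'a'  n3⇒n4
[19] read 'b'  n4⇒n5  → match P1@[16:19],P3@[18:19],P4@[17:19]
[20] read 'b'  n5⇒n9 (via fail)
[21] read 'd'  n9⇒n1 (via fail)  → match P0@[21:21]
[22] read 'b'  n1⇒n9 (via fail)
[23] read 'd'  n9⇒n1 (via fail)  → match P0@[23:23]
[24] read 'c'  n1⇒n2 (via fail)
[25] read 'b'  n2⇒n3
[26] read 'a'  n3⇒n4
[27] read 'b'  n4⇒n5  → match P1@[24:27],P3@[26:27],P4@[25:27]
[28] read 'd'  n5⇒n1 (via fail)  → match P0@[28:28]
[29] read 'c'  n1⇒n2 (via fail)
[30] read 'b'  n2⇒n3
[31] read 'a'  n3⇒n4
[32] read 'b'  n4⇒n5  → match P1@[29:32],P3@[31:32],P4@[30:32]
[33] read 'b'  n5⇒n9 (via fail)
[34] read 'c'  n9⇒n2 (via fail)
[35] read 'c'  n2⇒n2 (via fail)
[36] read 'c'  n2⇒n2 (via fail)
[37] read 'b'  n2⇒n3
[38] read 'a'  n3⇒n4
[39] read 'b'  n4⇒n5  → match P1@[36:39],P3@[38:39],P4@[37:39]
[40] read 'b'  n5⇒n9 (via fail)
[41] read 'c'  n9⇒n2 (via fail)
[42] read 'b'  n2⇒n3
[43] read 'a'  n3⇒n4
[44] read 'b'  n4⇒n5  → match P1@[41:44],P3@[43:44],P4@[42:44]
[45] read 'a'  n5⇒n10 (via fail)
[46] read 'a'  n10⇒n7 (via fail)  → match P2@[45:46]
[47] read 'c'  n7⇒n2 (via fail)
[48] read 'b'  n2⇒n3
[49] read 'c'  n3⇒n2 (via fail)
[50] read 'b'  n2⇒n3
[51] read 'd'  n3⇒n1 (via fail)  → match P0@[51:51]

Result: [[2,3],[2,4],[3,0],[4,0],[8,1],[8,3],[8,4],[10,0],[13,0],[15,0],[19,1],[19,3],[19,4],[21,0],[23,0],[27,1],[27,3],[27,4],[28,0],[32,1],[32,3],[32,4],[39,1],[39,3],[39,4],[44,1],[44,3],[44,4],[46,2],[51,0]]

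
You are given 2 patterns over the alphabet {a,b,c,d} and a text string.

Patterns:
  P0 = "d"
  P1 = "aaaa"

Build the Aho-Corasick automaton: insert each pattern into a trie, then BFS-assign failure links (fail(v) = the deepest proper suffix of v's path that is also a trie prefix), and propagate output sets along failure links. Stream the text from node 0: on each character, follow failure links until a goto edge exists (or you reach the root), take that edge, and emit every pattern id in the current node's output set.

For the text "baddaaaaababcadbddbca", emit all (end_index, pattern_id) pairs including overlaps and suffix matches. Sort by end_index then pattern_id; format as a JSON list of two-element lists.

Build automaton:
Trie (insert patterns):
  n0 'ε': a→2 d→1
  n1 'd': ·  ←P0
  n2 'a': a→3
  n3 'aa': a→4
  n4 'aaa': a→5
  n5 'aaaa': ·  ←P1

BFS fail/out derivation:
  fail(1) 'd': from fail(0)=0 chase 'd': 0 ⇒ 0;  out={0}∪out(0)={0}
  fail(2) 'a': from fail(0)=0 chase 'a': 0 ⇒ 0;  out=∅∪out(0)=∅
  fail(3) 'aa': from fail(2)=0 chase 'a': 0 ⇒ 2;  out=∅∪out(2)=∅
  fail(4) 'aaa': from fail(3)=2 chase 'a': 2 ⇒ 3;  out=∅∪out(3)=∅
  fail(5) 'aaaa': from fail(4)=3 chase 'a': 3 ⇒ 4;  out={1}∪out(4)={1}

Scan:
i=0 'b': node 0→0
i=1 'a': node 0→2
i=2 'd': node 2→1 (fail-walked)  → match P0@[2:2]
i=3 'd': node 1→1 (fail-walked)  → match P0@[3:3]
i=4 'a': node 1→2 (fail-walked)
i=5 'a': node 2→3
i=6 'a': node 3→4
i=7 'a': node 4→5  → match P1@[4:7]
i=8 'a': node 5→5 (fail-walked)  → match P1@[5:8]
i=9 'b': node 5→0 (fail-walked)
i=10 'a': node 0→2
i=11 'b': node 2→0 (fail-walked)
i=12 'c': node 0→0
i=13 'a': node 0→2
i=14 'd': node 2→1 (fail-walked)  → match P0@[14:14]
i=15 'b': node 1→0 (fail-walked)
i=16 'd': node 0→1  → match P0@[16:16]
i=17 'd': node 1→1 (fail-walked)  → match P0@[17:17]
i=18 'b': node 1→0 (fail-walked)
i=19 'c': node 0→0
i=20 'a': node 0→2

Matches: [[2,0],[3,0],[7,1],[8,1],[14,0],[16,0],[17,0]]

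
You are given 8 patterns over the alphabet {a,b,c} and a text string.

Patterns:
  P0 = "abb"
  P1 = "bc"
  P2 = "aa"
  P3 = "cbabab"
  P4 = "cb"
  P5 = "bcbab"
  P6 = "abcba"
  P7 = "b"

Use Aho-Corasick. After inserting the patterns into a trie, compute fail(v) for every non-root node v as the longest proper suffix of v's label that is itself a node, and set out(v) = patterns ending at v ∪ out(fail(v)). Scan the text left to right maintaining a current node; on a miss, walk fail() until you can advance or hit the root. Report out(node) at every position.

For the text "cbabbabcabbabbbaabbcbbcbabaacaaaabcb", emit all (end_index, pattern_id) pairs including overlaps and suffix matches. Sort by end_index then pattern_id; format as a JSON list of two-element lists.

Construct AC machine:
Trie nodes:
  n0 'ε': a→1 b→4 c→7
  n1 'a': a→6 b→2
  n2 'ab': b→3 c→16
  n3 'abb': ·  [P0 ends]
  n4 'b': c→5  [P7 ends]
  n5 'bc': b→13  [P1 ends]
  n6 'aa': ·  [P2 ends]
  n7 'c': b→8
  n8 'cb': a→9  [P4 ends]
  n9 'cba': b→10
  n10 'cbab': a→11
  n11 'cbaba': b→12
  n12 'cbabab': ·  [P3 ends]
  n13 'bcb': a→14
  n14 'bcba': b→15
  n15 'bcbab': ·  [P5 ends]
  n16 'abc': b→17
  n17 'abcb': a→18
  n18 'abcba': ·  [P6 ends]

Failure links (BFS by depth):
  n1('a'): parent n0 fail=0; on 'a' 0 → fail=0;  out ∅∪∅=∅
  n4('b'): parent n0 fail=0; on 'b' 0 → fail=0;  out {7}∪∅={7}
  n7('c'): parent n0 fail=0; on 'c' 0 → fail=0;  out ∅∪∅=∅
  n2('ab'): parent n1 fail=0; on 'b' 0 → fail=4;  out ∅∪{7}={7}
  n5('bc'): parent n4 fail=0; on 'c' 0 → fail=7;  out {1}∪∅={1}
  n6('aa'): parent n1 fail=0; on 'a' 0 → fail=1;  out {2}∪∅={2}
  n8('cb'): parent n7 fail=0; on 'b' 0 → fail=4;  out {4}∪{7}={4,7}
  n3('abb'): parent n2 fail=4; on 'b' 4→0 → fail=4;  out {0}∪{7}={0,7}
  n9('cba'): parent n8 fail=4; on 'a' 4→0 → fail=1;  out ∅∪∅=∅
  n13('bcb'): parent n5 fail=7; on 'b' 7 → fail=8;  out ∅∪{4,7}={4,7}
  n16('abc'): parent n2 fail=4; on 'c' 4 → fail=5;  out ∅∪{1}={1}
  n10('cbab'): parent n9 fail=1; on 'b' 1 → fail=2;  out ∅∪{7}={7}
  n14('bcba'): parent n13 fail=8; on 'a' 8 → fail=9;  out ∅∪∅=∅
  n17('abcb'): parent n16 fail=5; on 'b' 5 → fail=13;  out ∅∪{4,7}={4,7}
  n11('cbaba'): parent n10 fail=2; on 'a' 2→4→0 → fail=1;  out ∅∪∅=∅
  n15('bcbab'): parent n14 fail=9; on 'b' 9 → fail=10;  out {5}∪{7}={5,7}
  n18('abcba'): parent n17 fail=13; on 'a' 13 → fail=14;  out {6}∪∅={6}
  n12('cbabab'): parent n11 fail=1; on 'b' 1 → fail=2;  out {3}∪{7}={3,7}

Text stream:
pos 0 'c': at 7
pos 1 'b': at 8  → match P4@[0:1],P7@[1:1]
pos 2 'a': at 9
pos 3 'b': at 10  → match P7@[3:3]
pos 4 'b': at 3 (via fail)  → match P0@[2:4],P7@[4:4]
pos 5 'a': at 1 (via fail)
pos 6 'b': at 2  → match P7@[6:6]
pos 7 'c': at 16  → match P1@[6:7]
pos 8 'a': at 1 (via fail)
pos 9 'b': at 2  → match P7@[9:9]
pos 10 'b': at 3  → match P0@[8:10],P7@[10:10]
pos 11 'a': at 1 (via fail)
pos 12 'b': at 2  → match P7@[12:12]
pos 13 'b': at 3  → match P0@[11:13],P7@[13:13]
pos 14 'b': at 4 (via fail)  → match P7@[14:14]
pos 15 'a': at 1 (via fail)
pos 16 'a': at 6  → match P2@[15:16]
pos 17 'b': at 2 (via fail)  → match P7@[17:17]
pos 18 'b': at 3  → match P0@[16:18],P7@[18:18]
pos 19 'c': at 5 (via fail)  → match P1@[18:19]
pos 20 'b': at 13  → match P4@[19:20],P7@[20:20]
pos 21 'b': at 4 (via fail)  → match P7@[21:21]
pos 22 'c': at 5  → match P1@[21:22]
pos 23 'b': at 13  → match P4@[22:23],P7@[23:23]
pos 24 'a': at 14
pos 25 'b': at 15  → match P5@[21:25],P7@[25:25]
pos 26 'a': at 11 (via fail)
pos 27 'a': at 6 (via fail)  → match P2@[26:27]
pos 28 'c': at 7 (via fail)
pos 29 'a': at 1 (via fail)
pos 30 'a': at 6  → match P2@[29:30]
pos 31 'a': at 6 (via fail)  → match P2@[30:31]
pos 32 'a': at 6 (via fail)  → match P2@[31:32]
pos 33 'b': at 2 (via fail)  → match P7@[33:33]
pos 34 'c': at 16  → match P1@[33:34]
pos 35 'b': at 17  → match P4@[34:35],P7@[35:35]

Matches: [[1,4],[1,7],[3,7],[4,0],[4,7],[6,7],[7,1],[9,7],[10,0],[10,7],[12,7],[13,0],[13,7],[14,7],[16,2],[17,7],[18,0],[18,7],[19,1],[20,4],[20,7],[21,7],[22,1],[23,4],[23,7],[25,5],[25,7],[27,2],[30,2],[31,2],[32,2],[33,7],[34,1],[35,4],[35,7]]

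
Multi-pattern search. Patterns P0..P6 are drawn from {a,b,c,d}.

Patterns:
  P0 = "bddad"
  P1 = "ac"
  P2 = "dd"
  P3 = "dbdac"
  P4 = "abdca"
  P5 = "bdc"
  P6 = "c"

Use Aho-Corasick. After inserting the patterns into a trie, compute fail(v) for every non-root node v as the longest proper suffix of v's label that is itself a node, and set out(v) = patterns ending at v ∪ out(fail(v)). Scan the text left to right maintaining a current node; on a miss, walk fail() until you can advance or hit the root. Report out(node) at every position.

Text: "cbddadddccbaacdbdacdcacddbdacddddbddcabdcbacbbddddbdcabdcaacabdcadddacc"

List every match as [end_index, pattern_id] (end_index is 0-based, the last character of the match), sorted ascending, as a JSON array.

Build:
Trie (insert patterns):
  0='ε' goto a→6 b→1 c→19 d→8
  1='b' goto d→2
  2='bd' goto c→18 d→3
  3='bdd' goto a→4
  4='bdda' goto d→5
  5='bddad' goto ·  ←P0
  6='a' goto b→14 c→7
  7='ac' goto ·  ←P1
  8='d' goto b→10 d→9
  9='dd' goto ·  ←P2
  10='db' goto d→11
  11='dbd' goto a→12
  12='dbda' goto c→13
  13='dbdac' goto ·  ←P3
  14='ab' goto d→15
  15='abd' goto c→16
  16='abdc' goto a→17
  17='abdca' goto ·  ←P4
  18='bdc' goto ·  ←P5
  19='c' goto ·  ←P6

Failure links (BFS by depth):
  fail(1) 'b': from fail(0)=0 chase 'b': 0 ⇒ 0;  out=∅∪out(0)=∅
  fail(6) 'a': from fail(0)=0 chase 'a': 0 ⇒ 0;  out=∅∪out(0)=∅
  fail(8) 'd': from fail(0)=0 chase 'd': 0 ⇒ 0;  out=∅∪out(0)=∅
  fail(19) 'c': from fail(0)=0 chase 'c': 0 ⇒ 0;  out={6}∪out(0)={6}
  fail(2) 'bd': from fail(1)=0 chase 'd': 0 ⇒ 8;  out=∅∪out(8)=∅
  fail(7) 'ac': from fail(6)=0 chase 'c': 0 ⇒ 19;  out={1}∪out(19)={1,6}
  fail(9) 'dd': from fail(8)=0 chase 'd': 0 ⇒ 8;  out={2}∪out(8)={2}
  fail(10) 'db': from fail(8)=0 chase 'b': 0 ⇒ 1;  out=∅∪out(1)=∅
  fail(14) 'ab': from fail(6)=0 chase 'b': 0 ⇒ 1;  out=∅∪out(1)=∅
  fail(3) 'bdd': from fail(2)=8 chase 'd': 8 ⇒ 9;  out=∅∪out(9)={2}
  fail(11) 'dbd': from fail(10)=1 chase 'd': 1 ⇒ 2;  out=∅∪out(2)=∅
  fail(15) 'abd': from fail(14)=1 chase 'd': 1 ⇒ 2;  out=∅∪out(2)=∅
  fail(18) 'bdc': from fail(2)=8 chase 'c': 8→0 ⇒ 19;  out={5}∪out(19)={5,6}
  fail(4) 'bdda': from fail(3)=9 chase 'a': 9→8→0 ⇒ 6;  out=∅∪out(6)=∅
  fail(12) 'dbda': from fail(11)=2 chase 'a': 2→8→0 ⇒ 6;  out=∅∪out(6)=∅
  fail(16) 'abdc': from fail(15)=2 chase 'c': 2 ⇒ 18;  out=∅∪out(18)={5,6}
  fail(5) 'bddad': from fail(4)=6 chase 'd': 6→0 ⇒ 8;  out={0}∪out(8)={0}
  fail(13) 'dbdac': from fail(12)=6 chase 'c': 6 ⇒ 7;  out={3}∪out(7)={1,3,6}
  fail(17) 'abdca': from fail(16)=18 chase 'a': 18→19→0 ⇒ 6;  out={4}∪out(6)={4}

Text stream:
[0] read 'c'  n0⇒n19  ** P6@[0:0]
[1] read 'b'  n19⇒n1 (fail-walked)
[2] read 'd'  n1⇒n2
[3] read 'd'  n2⇒n3  ** P2@[2:3]
[4] read 'a'  n3⇒n4
[5] read 'd'  n4⇒n5  ** P0@[1:5]
[6] read 'd'  n5⇒n9 (fail-walked)  ** P2@[5:6]
[7] read 'd'  n9⇒n9 (fail-walked)  ** P2@[6:7]
[8] read 'c'  n9⇒n19 (fail-walked)  ** P6@[8:8]
[9] read 'c'  n19⇒n19 (fail-walked)  ** P6@[9:9]
[10] read 'b'  n19⇒n1 (fail-walked)
[11] read 'a'  n1⇒n6 (fail-walked)
[12] read 'a'  n6⇒n6 (fail-walked)
[13] read 'c'  n6⇒n7  ** P1@[12:13],P6@[13:13]
[14] read 'd'  n7⇒n8 (fail-walked)
[15] read 'b'  n8⇒n10
[16] read 'd'  n10⇒n11
[17] read 'a'  n11⇒n12
[18] read 'c'  n12⇒n13  ** P1@[17:18],P3@[14:18],P6@[18:18]
[19] read 'd'  n13⇒n8 (fail-walked)
[20] read 'c'  n8⇒n19 (fail-walked)  ** P6@[20:20]
[21] read 'a'  n19⇒n6 (fail-walked)
[22] read 'c'  n6⇒n7  ** P1@[21:22],P6@[22:22]
[23] read 'd'  n7⇒n8 (fail-walked)
[24] read 'd'  n8⇒n9  ** P2@[23:24]
[25] read 'b'  n9⇒n10 (fail-walked)
[26] read 'd'  n10⇒n11
[27] read 'a'  n11⇒n12
[28] read 'c'  n12⇒n13  ** P1@[27:28],P3@[24:28],P6@[28:28]
[29] read 'd'  n13⇒n8 (fail-walked)
[30] read 'd'  n8⇒n9  ** P2@[29:30]
[31] read 'd'  n9⇒n9 (fail-walked)  ** P2@[30:31]
[32] read 'd'  n9⇒n9 (fail-walked)  ** P2@[31:32]
[33] read 'b'  n9⇒n10 (fail-walked)
[34] read 'd'  n10⇒n11
[35] read 'd'  n11⇒n3 (fail-walked)  ** P2@[34:35]
[36] read 'c'  n3⇒n19 (fail-walked)  ** P6@[36:36]
[37] read 'a'  n19⇒n6 (fail-walked)
[38] read 'b'  n6⇒n14
[39] read 'd'  n14⇒n15
[40] read 'c'  n15⇒n16  ** P5@[38:40],P6@[40:40]
[41] read 'b'  n16⇒n1 (fail-walked)
[42] read 'a'  n1⇒n6 (fail-walked)
[43] read 'c'  n6⇒n7  ** P1@[42:43],P6@[43:43]
[44] read 'b'  n7⇒n1 (fail-walked)
[45] read 'b'  n1⇒n1 (fail-walked)
[46] read 'd'  n1⇒n2
[47] read 'd'  n2⇒n3  ** P2@[46:47]
[48] read 'd'  n3⇒n9 (fail-walked)  ** P2@[47:48]
[49] read 'd'  n9⇒n9 (fail-walked)  ** P2@[48:49]
[50] read 'b'  n9⇒n10 (fail-walked)
[51] read 'd'  n10⇒n11
[52] read 'c'  n11⇒n18 (fail-walked)  ** P5@[50:52],P6@[52:52]
[53] read 'a'  n18⇒n6 (fail-walked)
[54] read 'b'  n6⇒n14
[55] read 'd'  n14⇒n15
[56] read 'c'  n15⇒n16  ** P5@[54:56],P6@[56:56]
[57] read 'a'  n16⇒n17  ** P4@[53:57]
[58] read 'a'  n17⇒n6 (fail-walked)
[59] read 'c'  n6⇒n7  ** P1@[58:59],P6@[59:59]
[60] read 'a'  n7⇒n6 (fail-walked)
[61] read 'b'  n6⇒n14
[62] read 'd'  n14⇒n15
[63] read 'c'  n15⇒n16  ** P5@[61:63],P6@[63:63]
[64] read 'a'  n16⇒n17  ** P4@[60:64]
[65] read 'd'  n17⇒n8 (fail-walked)
[66] read 'd'  n8⇒n9  ** P2@[65:66]
[67] read 'd'  n9⇒n9 (fail-walked)  ** P2@[66:67]
[68] read 'a'  n9⇒n6 (fail-walked)
[69] read 'c'  n6⇒n7  ** P1@[68:69],P6@[69:69]
[70] read 'c'  n7⇒n19 (fail-walked)  ** P6@[70:70]

Result: [[0,6],[3,2],[5,0],[6,2],[7,2],[8,6],[9,6],[13,1],[13,6],[18,1],[18,3],[18,6],[20,6],[22,1],[22,6],[24,2],[28,1],[28,3],[28,6],[30,2],[31,2],[32,2],[35,2],[36,6],[40,5],[40,6],[43,1],[43,6],[47,2],[48,2],[49,2],[52,5],[52,6],[56,5],[56,6],[57,4],[59,1],[59,6],[63,5],[63,6],[64,4],[66,2],[67,2],[69,1],[69,6],[70,6]]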